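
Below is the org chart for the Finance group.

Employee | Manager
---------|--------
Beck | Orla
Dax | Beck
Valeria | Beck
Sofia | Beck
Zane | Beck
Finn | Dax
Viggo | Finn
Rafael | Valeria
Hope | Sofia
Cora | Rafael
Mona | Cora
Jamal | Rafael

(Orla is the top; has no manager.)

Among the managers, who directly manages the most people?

Direct-report counts: Orla has 1; Beck has 4; Sofia has 1; Valeria has 1; Rafael has 2; Cora has 1; Dax has 1; Finn has 1. The largest is 4, held by Beck.

Beck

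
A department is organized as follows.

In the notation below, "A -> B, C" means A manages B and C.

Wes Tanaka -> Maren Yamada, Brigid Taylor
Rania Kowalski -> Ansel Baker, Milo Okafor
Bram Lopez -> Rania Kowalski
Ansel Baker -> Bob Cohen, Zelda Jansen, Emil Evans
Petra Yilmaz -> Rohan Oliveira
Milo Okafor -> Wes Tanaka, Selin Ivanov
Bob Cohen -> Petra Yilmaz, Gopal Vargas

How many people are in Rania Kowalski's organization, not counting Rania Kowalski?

Rania Kowalski directly manages Ansel Baker, Milo Okafor. Under Ansel Baker: Emil Evans, Zelda Jansen, Bob Cohen, Gopal Vargas, Petra Yilmaz, Rohan Oliveira (6). Under Milo Okafor: Selin Ivanov, Wes Tanaka, Brigid Taylor, Maren Yamada (4). So Rania Kowalski's organization is 2 direct reports plus everyone under them: 7 + 5 = 12.

12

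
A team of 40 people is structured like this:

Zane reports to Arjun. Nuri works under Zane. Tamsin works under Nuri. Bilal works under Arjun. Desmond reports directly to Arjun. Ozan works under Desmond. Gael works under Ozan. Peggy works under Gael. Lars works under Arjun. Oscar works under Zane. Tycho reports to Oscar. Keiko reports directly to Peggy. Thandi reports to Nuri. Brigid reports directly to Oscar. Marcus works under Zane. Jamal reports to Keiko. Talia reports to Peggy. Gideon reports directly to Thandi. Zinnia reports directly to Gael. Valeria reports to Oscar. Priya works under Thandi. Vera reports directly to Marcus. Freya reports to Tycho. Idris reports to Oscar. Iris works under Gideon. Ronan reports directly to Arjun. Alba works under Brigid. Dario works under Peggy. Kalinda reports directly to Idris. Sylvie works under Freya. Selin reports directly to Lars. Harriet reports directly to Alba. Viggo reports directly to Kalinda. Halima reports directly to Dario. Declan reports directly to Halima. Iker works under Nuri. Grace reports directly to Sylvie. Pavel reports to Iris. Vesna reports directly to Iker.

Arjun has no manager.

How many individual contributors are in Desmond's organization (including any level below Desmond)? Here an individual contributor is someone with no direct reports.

4

The people in Desmond's organization with no one reporting to them are Zinnia, Declan, Talia, Jamal. That is 4.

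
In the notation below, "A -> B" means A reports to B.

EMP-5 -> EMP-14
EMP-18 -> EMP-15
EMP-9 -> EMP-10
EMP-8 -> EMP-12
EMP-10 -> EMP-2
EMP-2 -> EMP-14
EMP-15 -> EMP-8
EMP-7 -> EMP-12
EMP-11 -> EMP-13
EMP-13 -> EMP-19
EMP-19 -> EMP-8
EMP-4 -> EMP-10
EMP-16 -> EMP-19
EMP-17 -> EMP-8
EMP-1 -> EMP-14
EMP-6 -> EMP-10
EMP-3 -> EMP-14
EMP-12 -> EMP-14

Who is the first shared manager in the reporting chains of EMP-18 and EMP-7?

EMP-12

EMP-18's chain of managers is EMP-15, EMP-8, EMP-12, EMP-14. EMP-7's chain of managers is EMP-12, EMP-14. The first manager that appears in both chains is EMP-12.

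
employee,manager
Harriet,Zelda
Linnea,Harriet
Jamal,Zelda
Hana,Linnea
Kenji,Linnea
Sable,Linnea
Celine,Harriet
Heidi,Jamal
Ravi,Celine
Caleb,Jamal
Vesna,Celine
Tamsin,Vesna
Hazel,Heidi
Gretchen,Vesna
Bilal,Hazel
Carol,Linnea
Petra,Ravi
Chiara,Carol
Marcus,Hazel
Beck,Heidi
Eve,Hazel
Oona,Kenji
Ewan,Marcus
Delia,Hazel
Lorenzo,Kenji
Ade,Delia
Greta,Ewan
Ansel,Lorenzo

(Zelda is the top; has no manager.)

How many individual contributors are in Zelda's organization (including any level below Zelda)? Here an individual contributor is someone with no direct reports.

The people in Zelda's organization with no one reporting to them are Caleb, Beck, Ade, Eve, Greta, Bilal, Gretchen, Tamsin, Petra, Chiara, Sable, Ansel, Oona, Hana. That is 14.

14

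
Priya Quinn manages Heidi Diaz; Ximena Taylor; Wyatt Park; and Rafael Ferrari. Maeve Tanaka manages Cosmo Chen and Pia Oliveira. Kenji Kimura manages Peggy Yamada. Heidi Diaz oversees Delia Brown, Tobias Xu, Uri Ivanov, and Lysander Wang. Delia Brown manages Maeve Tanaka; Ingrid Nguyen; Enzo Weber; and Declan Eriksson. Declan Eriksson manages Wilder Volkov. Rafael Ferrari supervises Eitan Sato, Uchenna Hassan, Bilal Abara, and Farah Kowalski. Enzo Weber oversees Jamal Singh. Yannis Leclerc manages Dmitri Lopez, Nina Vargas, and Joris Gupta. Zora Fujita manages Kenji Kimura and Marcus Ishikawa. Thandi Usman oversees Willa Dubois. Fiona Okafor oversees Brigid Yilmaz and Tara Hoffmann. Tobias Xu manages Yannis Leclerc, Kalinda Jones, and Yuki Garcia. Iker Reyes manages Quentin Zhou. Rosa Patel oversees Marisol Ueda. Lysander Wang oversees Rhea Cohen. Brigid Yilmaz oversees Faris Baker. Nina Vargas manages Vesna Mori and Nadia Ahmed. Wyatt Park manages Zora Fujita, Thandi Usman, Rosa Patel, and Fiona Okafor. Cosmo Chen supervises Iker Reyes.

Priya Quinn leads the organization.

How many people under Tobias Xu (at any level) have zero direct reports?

The people in Tobias Xu's organization with no one reporting to them are Yuki Garcia, Kalinda Jones, Joris Gupta, Nadia Ahmed, Vesna Mori, Dmitri Lopez. That is 6.

6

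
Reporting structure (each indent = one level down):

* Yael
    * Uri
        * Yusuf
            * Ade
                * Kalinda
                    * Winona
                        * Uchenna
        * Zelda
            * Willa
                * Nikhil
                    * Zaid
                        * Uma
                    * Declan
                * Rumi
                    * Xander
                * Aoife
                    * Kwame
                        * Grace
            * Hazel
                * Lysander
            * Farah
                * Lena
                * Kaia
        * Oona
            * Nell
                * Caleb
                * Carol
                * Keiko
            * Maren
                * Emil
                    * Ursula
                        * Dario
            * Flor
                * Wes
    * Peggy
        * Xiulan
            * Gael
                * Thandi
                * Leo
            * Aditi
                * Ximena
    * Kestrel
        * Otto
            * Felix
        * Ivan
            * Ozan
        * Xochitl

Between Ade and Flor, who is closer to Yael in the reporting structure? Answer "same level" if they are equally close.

same level

Both Ade and Flor are 3 levels below Yael.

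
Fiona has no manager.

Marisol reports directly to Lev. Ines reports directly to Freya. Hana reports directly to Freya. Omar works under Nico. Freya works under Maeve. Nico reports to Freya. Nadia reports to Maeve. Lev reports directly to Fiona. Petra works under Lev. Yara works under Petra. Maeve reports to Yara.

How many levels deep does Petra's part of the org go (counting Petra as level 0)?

The longest chain under Petra runs Petra → Yara → Maeve → Freya → Nico → Omar, which is 5 levels below Petra.

5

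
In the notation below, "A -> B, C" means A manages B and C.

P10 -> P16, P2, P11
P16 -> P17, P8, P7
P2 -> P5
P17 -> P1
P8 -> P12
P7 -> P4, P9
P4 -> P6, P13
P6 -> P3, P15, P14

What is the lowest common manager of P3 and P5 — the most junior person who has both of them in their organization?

P3's chain of managers is P6, P4, P7, P16, P10. P5's chain of managers is P2, P10. The first manager that appears in both chains is P10.

P10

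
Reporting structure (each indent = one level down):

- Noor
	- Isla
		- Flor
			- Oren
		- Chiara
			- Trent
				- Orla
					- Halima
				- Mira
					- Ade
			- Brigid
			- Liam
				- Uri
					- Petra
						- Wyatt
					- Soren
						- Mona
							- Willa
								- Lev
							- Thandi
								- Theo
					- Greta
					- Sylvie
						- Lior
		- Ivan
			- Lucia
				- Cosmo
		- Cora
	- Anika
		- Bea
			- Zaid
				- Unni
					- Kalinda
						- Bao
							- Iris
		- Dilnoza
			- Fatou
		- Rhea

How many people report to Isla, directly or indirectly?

26

Isla directly manages Flor, Chiara, Ivan, Cora. Under Flor: Oren (1). Under Chiara: Liam, Uri, Sylvie, Lior, Greta, Soren, Mona, Thandi, Theo, Willa, Lev, Petra, Wyatt, Brigid, Trent, Mira, Ade, Orla, Halima (19). Under Ivan: Lucia, Cosmo (2). Cora has no reports. So Isla's organization is 4 direct reports plus everyone under them: 2 + 20 + 3 + 1 = 26.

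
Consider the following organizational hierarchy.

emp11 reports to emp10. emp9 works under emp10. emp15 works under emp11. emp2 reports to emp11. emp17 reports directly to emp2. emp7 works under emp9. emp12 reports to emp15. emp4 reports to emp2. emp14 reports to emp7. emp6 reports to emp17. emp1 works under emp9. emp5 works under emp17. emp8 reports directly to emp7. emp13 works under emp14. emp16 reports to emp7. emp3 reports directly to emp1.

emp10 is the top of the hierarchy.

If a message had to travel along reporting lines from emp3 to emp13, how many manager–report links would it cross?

5

emp3 is 2 levels below emp9, and emp13 is 3 levels below emp9 (their lowest common manager). The shortest path runs up from emp3 to emp9 and back down to emp13: 2 + 3 = 5 links.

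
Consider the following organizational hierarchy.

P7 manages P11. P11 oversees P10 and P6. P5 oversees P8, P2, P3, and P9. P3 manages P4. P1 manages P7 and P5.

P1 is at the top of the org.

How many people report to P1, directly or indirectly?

P1 directly manages P7, P5. Under P7: P11, P10, P6 (3). Under P5: P8, P3, P4, P2, P9 (5). So P1's organization is 2 direct reports plus everyone under them: 4 + 6 = 10.

10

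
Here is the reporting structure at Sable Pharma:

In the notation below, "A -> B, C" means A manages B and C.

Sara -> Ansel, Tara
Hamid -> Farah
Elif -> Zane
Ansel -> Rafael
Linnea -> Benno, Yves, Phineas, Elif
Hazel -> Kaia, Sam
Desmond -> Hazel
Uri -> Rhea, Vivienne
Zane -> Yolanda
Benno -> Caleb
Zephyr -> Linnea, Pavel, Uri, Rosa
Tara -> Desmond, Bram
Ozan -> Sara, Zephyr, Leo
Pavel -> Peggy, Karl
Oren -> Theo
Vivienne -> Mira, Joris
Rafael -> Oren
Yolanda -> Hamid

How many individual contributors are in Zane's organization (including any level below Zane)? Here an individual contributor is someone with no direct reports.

1

The only person in Zane's organization with no one reporting to them is Farah. That is 1.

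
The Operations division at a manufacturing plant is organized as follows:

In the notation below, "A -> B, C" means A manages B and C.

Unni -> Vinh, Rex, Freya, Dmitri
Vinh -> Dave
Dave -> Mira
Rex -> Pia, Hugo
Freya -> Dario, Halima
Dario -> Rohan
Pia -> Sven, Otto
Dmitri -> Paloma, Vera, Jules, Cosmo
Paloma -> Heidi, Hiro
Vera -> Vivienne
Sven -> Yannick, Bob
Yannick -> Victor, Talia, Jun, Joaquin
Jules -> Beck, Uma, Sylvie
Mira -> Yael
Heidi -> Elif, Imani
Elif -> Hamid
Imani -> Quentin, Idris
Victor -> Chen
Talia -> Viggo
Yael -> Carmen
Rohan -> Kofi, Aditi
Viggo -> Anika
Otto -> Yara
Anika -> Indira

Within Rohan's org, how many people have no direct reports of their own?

The people in Rohan's organization with no one reporting to them are Aditi, Kofi. That is 2.

2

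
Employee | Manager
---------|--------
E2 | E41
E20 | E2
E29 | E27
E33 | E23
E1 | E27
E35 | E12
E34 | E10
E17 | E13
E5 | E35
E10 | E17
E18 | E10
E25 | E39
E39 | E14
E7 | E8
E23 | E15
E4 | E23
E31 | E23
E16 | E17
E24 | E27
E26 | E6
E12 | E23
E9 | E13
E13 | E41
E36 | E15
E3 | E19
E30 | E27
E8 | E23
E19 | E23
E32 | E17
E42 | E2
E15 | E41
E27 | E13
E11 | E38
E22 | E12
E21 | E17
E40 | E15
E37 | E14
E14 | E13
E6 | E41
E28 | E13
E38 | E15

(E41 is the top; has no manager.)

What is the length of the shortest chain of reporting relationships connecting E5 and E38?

E5 is 4 levels below E15, and E38 is 1 level below E15 (their lowest common manager). The shortest path runs up from E5 to E15 and back down to E38: 4 + 1 = 5 links.

5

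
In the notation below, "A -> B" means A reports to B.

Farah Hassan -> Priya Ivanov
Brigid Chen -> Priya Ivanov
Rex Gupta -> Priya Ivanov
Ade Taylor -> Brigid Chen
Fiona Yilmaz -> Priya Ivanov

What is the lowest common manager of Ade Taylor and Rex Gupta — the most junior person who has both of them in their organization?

Ade Taylor's chain of managers is Brigid Chen, Priya Ivanov. Rex Gupta's chain of managers is Priya Ivanov. The first manager that appears in both chains is Priya Ivanov.

Priya Ivanov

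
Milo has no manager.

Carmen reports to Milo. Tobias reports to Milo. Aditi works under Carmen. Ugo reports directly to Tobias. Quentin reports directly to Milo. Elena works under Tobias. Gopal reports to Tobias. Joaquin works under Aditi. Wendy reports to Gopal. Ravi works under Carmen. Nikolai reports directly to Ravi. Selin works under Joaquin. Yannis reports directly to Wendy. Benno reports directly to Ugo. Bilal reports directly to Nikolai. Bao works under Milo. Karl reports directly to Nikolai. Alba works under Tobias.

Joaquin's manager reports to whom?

Joaquin reports to Aditi, and Aditi reports to Carmen. So Joaquin's skip-level manager is Carmen.

Carmen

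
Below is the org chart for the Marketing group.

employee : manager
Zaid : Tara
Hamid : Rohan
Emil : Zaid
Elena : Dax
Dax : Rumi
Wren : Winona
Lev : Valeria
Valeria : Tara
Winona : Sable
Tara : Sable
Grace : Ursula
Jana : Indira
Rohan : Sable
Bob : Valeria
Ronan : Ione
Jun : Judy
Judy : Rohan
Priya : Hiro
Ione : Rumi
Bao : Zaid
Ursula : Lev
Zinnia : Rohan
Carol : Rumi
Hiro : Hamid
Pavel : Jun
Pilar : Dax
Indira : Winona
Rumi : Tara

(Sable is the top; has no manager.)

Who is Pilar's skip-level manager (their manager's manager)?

Rumi

Pilar reports to Dax, and Dax reports to Rumi. So Pilar's skip-level manager is Rumi.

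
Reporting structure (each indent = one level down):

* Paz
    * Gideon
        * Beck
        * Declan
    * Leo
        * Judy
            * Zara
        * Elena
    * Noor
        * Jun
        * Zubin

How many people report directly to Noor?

Noor directly manages Jun, Zubin. That is 2 direct reports.

2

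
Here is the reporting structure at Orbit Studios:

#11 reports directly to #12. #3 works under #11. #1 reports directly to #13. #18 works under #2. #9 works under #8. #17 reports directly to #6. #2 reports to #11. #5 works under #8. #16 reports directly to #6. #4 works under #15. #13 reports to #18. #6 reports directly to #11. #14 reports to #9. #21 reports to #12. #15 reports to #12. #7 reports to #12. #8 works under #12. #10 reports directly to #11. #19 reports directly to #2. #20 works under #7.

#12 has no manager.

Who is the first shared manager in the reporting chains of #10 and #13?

#10's chain of managers is #11, #12. #13's chain of managers is #18, #2, #11, #12. The first manager that appears in both chains is #11.

#11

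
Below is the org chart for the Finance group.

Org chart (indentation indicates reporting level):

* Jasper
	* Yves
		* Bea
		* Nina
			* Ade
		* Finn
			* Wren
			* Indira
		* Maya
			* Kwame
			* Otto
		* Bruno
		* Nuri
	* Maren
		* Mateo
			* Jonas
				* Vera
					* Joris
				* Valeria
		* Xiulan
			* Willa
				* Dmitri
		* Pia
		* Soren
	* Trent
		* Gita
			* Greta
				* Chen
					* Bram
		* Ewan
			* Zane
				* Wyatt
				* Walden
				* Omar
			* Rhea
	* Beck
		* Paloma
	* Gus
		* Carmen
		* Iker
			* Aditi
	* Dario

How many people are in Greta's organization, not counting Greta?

2

Greta directly manages Chen. Under Chen: Bram (1). That's 2 in total.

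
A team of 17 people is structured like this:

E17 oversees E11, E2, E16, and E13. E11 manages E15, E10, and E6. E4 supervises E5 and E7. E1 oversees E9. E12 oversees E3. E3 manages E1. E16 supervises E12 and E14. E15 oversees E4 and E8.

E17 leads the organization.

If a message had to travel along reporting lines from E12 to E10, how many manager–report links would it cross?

E12 is 2 levels below E17, and E10 is 2 levels below E17 (their lowest common manager). The shortest path runs up from E12 to E17 and back down to E10: 2 + 2 = 4 links.

4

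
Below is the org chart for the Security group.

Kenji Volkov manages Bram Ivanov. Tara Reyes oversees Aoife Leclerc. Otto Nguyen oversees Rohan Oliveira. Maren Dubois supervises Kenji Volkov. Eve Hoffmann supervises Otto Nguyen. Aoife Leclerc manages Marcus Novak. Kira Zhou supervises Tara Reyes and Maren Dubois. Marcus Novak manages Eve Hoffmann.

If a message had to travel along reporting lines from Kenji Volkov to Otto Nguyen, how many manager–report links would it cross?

Kenji Volkov is 2 levels below Kira Zhou, and Otto Nguyen is 5 levels below Kira Zhou (their lowest common manager). The shortest path runs up from Kenji Volkov to Kira Zhou and back down to Otto Nguyen: 2 + 5 = 7 links.

7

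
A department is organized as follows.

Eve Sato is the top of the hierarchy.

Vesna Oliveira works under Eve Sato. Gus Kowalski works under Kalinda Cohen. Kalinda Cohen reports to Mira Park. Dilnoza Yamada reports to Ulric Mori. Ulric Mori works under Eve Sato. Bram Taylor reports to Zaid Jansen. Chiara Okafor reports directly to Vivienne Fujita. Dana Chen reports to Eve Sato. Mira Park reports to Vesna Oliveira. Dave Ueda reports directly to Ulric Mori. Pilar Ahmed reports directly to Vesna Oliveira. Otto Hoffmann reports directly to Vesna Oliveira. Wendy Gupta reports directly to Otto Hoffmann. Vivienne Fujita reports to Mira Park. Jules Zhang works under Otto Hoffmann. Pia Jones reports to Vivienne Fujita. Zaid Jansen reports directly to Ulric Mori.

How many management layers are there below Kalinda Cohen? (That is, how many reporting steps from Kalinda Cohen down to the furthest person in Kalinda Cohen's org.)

The longest chain under Kalinda Cohen runs Kalinda Cohen → Gus Kowalski, which is 1 level below Kalinda Cohen.

1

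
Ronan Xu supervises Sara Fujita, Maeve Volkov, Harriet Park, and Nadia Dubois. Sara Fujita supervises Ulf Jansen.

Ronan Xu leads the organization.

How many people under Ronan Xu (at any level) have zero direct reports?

The people in Ronan Xu's organization with no one reporting to them are Ulf Jansen, Harriet Park, Nadia Dubois, Maeve Volkov. That is 4.

4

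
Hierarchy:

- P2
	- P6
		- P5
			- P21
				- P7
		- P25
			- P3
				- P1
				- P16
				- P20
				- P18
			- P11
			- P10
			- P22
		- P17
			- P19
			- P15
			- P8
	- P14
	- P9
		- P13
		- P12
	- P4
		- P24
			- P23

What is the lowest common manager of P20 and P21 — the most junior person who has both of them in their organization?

P6

P20's chain of managers is P3, P25, P6, P2. P21's chain of managers is P5, P6, P2. The first manager that appears in both chains is P6.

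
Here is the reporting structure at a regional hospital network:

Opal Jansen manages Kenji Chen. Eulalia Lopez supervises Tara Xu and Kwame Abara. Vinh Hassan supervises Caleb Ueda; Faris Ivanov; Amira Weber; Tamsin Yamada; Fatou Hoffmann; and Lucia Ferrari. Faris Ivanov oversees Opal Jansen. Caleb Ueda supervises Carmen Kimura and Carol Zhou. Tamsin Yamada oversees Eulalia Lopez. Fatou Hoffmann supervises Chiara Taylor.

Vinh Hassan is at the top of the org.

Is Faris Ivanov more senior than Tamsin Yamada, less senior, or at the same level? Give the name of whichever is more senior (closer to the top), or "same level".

same level

Both Faris Ivanov and Tamsin Yamada are 1 level below Vinh Hassan.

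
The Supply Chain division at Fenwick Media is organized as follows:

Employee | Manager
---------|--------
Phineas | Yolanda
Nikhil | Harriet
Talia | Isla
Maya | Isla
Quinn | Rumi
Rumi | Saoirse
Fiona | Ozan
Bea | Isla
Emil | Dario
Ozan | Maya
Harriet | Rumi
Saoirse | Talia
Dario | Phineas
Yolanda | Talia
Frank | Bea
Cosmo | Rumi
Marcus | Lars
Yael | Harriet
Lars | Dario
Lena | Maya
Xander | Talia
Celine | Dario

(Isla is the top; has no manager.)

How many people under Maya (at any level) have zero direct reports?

2

The people in Maya's organization with no one reporting to them are Lena, Fiona. That is 2.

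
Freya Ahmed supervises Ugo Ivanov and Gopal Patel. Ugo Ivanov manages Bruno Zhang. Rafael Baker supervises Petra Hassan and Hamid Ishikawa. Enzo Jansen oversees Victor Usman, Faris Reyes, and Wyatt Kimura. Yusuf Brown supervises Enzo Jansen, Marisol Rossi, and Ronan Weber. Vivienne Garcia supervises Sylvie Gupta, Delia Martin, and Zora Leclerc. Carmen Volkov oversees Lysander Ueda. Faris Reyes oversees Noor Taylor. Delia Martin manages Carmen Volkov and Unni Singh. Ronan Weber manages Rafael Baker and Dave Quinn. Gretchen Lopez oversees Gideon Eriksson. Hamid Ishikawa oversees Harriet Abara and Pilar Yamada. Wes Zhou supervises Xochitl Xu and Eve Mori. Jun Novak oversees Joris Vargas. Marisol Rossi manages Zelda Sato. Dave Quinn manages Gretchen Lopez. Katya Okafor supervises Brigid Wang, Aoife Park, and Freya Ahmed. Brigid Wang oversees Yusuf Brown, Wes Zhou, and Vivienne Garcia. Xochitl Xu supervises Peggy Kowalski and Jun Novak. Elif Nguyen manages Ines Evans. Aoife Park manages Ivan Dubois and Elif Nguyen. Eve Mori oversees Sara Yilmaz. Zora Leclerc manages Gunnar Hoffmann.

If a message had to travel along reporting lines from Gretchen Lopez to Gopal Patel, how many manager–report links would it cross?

7

Gretchen Lopez is 5 levels below Katya Okafor, and Gopal Patel is 2 levels below Katya Okafor (their lowest common manager). The shortest path runs up from Gretchen Lopez to Katya Okafor and back down to Gopal Patel: 5 + 2 = 7 links.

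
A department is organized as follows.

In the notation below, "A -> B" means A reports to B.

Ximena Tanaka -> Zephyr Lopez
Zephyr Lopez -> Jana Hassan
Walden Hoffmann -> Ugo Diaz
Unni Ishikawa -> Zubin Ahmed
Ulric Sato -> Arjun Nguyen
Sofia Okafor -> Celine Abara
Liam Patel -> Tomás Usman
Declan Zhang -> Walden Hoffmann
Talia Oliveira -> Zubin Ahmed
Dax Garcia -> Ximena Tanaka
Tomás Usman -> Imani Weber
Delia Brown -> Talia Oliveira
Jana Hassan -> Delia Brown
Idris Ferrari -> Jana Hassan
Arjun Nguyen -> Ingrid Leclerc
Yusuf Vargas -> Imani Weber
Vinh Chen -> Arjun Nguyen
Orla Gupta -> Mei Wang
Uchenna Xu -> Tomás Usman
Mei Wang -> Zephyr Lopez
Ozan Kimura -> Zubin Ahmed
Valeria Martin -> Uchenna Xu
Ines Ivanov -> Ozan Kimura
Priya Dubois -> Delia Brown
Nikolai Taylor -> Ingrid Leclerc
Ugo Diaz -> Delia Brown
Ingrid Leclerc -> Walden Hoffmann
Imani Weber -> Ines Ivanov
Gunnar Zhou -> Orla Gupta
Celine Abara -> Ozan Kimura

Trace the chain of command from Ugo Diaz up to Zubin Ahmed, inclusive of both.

Ugo Diaz -> Delia Brown -> Talia Oliveira -> Zubin Ahmed

Ugo Diaz reports to Delia Brown. Delia Brown reports to Talia Oliveira. Talia Oliveira reports to Zubin Ahmed. Zubin Ahmed is at the top.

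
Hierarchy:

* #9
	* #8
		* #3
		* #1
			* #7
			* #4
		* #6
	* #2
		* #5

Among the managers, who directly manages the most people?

Direct-report counts: #9 has 2; #2 has 1; #8 has 3; #1 has 2. The largest is 3, held by #8.

#8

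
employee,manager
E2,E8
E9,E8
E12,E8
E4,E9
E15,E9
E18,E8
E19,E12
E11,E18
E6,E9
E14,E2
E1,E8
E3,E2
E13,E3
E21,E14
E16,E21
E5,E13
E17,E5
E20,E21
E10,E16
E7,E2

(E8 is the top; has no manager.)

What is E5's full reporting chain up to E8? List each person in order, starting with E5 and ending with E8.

E5 reports to E13. E13 reports to E3. E3 reports to E2. E2 reports to E8. E8 is at the top.

E5 -> E13 -> E3 -> E2 -> E8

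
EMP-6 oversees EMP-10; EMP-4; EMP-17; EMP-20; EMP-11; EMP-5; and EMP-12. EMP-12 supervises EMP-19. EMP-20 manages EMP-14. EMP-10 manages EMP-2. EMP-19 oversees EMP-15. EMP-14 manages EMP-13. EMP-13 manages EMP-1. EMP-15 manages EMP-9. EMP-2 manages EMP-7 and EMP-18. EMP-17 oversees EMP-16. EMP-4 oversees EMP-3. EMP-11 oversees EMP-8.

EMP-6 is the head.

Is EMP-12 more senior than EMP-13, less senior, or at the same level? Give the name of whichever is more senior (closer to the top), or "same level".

EMP-12 is 1 level below EMP-6; EMP-13 is 3. EMP-12 is higher.

EMP-12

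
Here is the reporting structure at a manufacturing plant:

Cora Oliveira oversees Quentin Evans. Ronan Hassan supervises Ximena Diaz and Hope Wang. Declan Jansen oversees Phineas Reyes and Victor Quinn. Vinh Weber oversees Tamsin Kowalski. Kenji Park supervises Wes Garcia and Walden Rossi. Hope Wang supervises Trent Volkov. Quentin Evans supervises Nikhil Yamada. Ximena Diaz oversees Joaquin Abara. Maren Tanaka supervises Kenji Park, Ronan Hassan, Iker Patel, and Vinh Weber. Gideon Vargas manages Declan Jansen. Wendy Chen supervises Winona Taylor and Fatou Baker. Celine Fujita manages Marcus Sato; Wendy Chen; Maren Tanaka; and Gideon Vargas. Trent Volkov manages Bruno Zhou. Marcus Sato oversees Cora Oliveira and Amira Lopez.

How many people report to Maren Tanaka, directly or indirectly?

Maren Tanaka directly manages Ronan Hassan, Kenji Park, Vinh Weber, Iker Patel. Under Ronan Hassan: Ximena Diaz, Joaquin Abara, Hope Wang, Trent Volkov, Bruno Zhou (5). Under Kenji Park: Walden Rossi, Wes Garcia (2). Under Vinh Weber: Tamsin Kowalski (1). Iker Patel has no reports. So Maren Tanaka's organization is 4 direct reports plus everyone under them: 6 + 3 + 2 + 1 = 12.

12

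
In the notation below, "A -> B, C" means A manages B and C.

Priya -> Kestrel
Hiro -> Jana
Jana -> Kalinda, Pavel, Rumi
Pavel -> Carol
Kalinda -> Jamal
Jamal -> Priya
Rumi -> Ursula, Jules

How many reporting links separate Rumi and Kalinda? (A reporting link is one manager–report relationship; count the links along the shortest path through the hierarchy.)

Rumi is 1 level below Jana, and Kalinda is 1 level below Jana (their lowest common manager). The shortest path runs up from Rumi to Jana and back down to Kalinda: 1 + 1 = 2 links.

2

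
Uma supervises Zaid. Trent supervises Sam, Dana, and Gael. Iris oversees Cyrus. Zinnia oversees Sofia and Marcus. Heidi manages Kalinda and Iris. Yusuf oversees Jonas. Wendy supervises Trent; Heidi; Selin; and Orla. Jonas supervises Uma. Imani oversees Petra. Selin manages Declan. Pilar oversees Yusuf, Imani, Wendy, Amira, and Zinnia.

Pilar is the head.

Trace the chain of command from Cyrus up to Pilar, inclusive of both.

Cyrus reports to Iris. Iris reports to Heidi. Heidi reports to Wendy. Wendy reports to Pilar. Pilar is at the top.

Cyrus -> Iris -> Heidi -> Wendy -> Pilar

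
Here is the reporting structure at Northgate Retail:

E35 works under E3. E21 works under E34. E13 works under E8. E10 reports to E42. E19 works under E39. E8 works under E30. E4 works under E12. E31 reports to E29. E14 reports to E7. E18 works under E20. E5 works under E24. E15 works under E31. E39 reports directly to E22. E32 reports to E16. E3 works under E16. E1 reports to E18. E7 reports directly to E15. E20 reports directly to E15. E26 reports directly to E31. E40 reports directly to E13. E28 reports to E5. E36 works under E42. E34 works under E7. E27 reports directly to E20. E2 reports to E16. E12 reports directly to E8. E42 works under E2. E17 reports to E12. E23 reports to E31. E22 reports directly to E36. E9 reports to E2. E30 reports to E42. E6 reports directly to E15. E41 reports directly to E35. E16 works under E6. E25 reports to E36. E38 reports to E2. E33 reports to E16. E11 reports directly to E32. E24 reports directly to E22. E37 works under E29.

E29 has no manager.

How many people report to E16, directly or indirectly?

E16 directly manages E2, E3, E33, E32. Under E2: E9, E38, E42, E10, E30, E8, E13, E40, E12, E4, E17, E36, E25, E22, E24, E5, E28, E39, E19 (19). Under E3: E35, E41 (2). E33 has no reports. Under E32: E11 (1). So E16's organization is 4 direct reports plus everyone under them: 20 + 3 + 1 + 2 = 26.

26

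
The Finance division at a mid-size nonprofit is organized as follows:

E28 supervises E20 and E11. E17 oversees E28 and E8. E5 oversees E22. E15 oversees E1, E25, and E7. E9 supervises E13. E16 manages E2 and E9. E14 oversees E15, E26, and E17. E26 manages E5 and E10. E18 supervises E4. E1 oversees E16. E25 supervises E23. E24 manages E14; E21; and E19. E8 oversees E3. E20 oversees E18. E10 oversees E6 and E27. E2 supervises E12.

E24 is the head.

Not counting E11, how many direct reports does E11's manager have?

E11 reports to E28. E28's other direct reports are E20 — 1 peer.

1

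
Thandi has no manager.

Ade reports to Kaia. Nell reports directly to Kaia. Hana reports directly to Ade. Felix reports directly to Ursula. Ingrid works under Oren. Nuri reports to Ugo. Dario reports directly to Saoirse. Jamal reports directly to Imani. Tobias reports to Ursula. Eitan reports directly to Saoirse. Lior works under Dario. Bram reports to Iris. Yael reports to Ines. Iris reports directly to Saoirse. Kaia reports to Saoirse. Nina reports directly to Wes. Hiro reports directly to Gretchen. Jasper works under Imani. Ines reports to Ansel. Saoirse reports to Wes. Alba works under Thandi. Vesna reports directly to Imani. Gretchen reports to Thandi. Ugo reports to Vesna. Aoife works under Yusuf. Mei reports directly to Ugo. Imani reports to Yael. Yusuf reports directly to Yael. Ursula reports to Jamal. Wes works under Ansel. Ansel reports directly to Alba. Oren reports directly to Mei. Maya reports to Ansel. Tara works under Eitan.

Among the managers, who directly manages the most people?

Saoirse

Direct-report counts: Thandi has 2; Gretchen has 1; Alba has 1; Ansel has 3; Wes has 2; Saoirse has 4; Kaia has 2; Ade has 1; Dario has 1; Eitan has 1; Iris has 1; Ines has 1; Yael has 2; Imani has 3; Vesna has 1; Ugo has 2; Mei has 1; Oren has 1; Jamal has 1; Ursula has 2; Yusuf has 1. The largest is 4, held by Saoirse.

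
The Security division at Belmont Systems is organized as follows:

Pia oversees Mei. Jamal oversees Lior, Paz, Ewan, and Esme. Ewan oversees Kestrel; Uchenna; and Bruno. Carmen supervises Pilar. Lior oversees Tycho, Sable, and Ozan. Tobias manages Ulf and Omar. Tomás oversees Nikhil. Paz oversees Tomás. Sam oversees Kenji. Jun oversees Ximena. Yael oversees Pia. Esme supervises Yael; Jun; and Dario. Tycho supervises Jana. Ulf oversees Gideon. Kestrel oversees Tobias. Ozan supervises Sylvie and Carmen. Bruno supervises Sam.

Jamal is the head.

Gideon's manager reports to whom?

Gideon reports to Ulf, and Ulf reports to Tobias. So Gideon's skip-level manager is Tobias.

Tobias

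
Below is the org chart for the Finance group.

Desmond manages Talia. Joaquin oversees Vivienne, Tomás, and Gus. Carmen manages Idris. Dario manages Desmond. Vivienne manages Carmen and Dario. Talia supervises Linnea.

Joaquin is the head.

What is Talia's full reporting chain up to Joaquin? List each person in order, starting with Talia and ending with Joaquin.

Talia -> Desmond -> Dario -> Vivienne -> Joaquin

Talia reports to Desmond. Desmond reports to Dario. Dario reports to Vivienne. Vivienne reports to Joaquin. Joaquin is at the top.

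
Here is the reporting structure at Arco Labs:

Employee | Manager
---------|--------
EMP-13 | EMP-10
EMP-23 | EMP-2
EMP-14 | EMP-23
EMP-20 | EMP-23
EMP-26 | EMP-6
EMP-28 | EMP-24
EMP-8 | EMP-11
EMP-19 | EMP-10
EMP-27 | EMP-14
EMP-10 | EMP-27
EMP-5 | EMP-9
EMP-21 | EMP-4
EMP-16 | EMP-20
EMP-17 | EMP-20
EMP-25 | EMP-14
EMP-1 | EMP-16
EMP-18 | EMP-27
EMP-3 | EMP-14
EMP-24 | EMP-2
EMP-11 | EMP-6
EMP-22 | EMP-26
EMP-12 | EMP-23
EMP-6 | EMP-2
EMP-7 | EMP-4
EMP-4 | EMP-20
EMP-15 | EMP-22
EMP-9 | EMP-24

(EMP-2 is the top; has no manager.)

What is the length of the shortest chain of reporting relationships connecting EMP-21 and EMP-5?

7

EMP-21 is 4 levels below EMP-2, and EMP-5 is 3 levels below EMP-2 (their lowest common manager). The shortest path runs up from EMP-21 to EMP-2 and back down to EMP-5: 4 + 3 = 7 links.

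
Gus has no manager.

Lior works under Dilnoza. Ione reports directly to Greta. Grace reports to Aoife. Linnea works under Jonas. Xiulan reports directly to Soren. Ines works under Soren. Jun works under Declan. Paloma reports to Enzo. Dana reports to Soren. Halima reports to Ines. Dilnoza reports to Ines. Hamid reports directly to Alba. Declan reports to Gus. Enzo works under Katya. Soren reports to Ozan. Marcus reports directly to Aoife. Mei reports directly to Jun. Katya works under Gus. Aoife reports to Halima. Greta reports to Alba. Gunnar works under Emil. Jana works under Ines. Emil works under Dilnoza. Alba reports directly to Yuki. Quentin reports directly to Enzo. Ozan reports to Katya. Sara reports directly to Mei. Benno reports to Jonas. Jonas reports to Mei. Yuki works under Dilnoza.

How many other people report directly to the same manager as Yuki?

Yuki reports to Dilnoza. Dilnoza's other direct reports are Lior, Emil — 2 peers.

2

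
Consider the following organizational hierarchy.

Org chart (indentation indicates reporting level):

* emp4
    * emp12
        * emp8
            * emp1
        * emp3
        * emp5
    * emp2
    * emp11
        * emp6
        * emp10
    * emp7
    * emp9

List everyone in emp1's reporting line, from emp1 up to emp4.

emp1 -> emp8 -> emp12 -> emp4

emp1 reports to emp8. emp8 reports to emp12. emp12 reports to emp4. emp4 is at the top.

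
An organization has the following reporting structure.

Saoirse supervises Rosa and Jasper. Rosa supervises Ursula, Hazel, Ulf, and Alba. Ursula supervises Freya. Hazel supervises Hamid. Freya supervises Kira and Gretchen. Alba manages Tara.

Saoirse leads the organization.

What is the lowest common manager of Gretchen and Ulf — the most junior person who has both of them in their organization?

Rosa

Gretchen's chain of managers is Freya, Ursula, Rosa, Saoirse. Ulf's chain of managers is Rosa, Saoirse. The first manager that appears in both chains is Rosa.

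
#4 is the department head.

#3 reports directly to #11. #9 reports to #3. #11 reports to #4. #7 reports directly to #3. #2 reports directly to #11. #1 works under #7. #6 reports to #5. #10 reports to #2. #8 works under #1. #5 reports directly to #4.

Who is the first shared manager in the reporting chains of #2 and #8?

#11

#2's chain of managers is #11, #4. #8's chain of managers is #1, #7, #3, #11, #4. The first manager that appears in both chains is #11.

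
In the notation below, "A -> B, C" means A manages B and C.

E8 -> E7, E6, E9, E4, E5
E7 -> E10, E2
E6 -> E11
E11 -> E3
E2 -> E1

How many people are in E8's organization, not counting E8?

10

E8 directly manages E7, E6, E9, E4, E5. Under E7: E2, E1, E10 (3). Under E6: E11, E3 (2). E9 has no reports. E4 has no reports. E5 has no reports. So E8's organization is 5 direct reports plus everyone under them: 4 + 3 + 1 + 1 + 1 = 10.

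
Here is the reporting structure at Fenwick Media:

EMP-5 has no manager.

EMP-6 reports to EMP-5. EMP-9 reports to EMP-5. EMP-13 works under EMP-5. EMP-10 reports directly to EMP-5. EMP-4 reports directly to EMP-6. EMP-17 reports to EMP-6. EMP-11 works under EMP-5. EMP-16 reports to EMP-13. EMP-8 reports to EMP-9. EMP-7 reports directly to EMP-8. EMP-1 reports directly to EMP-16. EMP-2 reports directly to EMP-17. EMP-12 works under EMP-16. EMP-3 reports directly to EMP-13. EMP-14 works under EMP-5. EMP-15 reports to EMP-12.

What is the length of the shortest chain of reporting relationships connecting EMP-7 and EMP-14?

EMP-7 is 3 levels below EMP-5, and EMP-14 is 1 level below EMP-5 (their lowest common manager). The shortest path runs up from EMP-7 to EMP-5 and back down to EMP-14: 3 + 1 = 4 links.

4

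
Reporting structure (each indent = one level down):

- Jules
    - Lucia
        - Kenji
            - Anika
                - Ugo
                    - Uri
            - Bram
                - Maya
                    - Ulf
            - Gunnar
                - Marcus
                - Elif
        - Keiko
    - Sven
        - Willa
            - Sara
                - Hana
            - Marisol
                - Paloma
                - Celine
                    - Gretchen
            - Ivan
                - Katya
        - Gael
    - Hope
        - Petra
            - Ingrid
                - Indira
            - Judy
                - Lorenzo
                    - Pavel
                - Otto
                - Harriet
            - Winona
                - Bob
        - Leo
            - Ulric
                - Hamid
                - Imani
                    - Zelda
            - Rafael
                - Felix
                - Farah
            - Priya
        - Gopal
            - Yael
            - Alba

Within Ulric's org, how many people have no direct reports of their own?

2

The people in Ulric's organization with no one reporting to them are Zelda, Hamid. That is 2.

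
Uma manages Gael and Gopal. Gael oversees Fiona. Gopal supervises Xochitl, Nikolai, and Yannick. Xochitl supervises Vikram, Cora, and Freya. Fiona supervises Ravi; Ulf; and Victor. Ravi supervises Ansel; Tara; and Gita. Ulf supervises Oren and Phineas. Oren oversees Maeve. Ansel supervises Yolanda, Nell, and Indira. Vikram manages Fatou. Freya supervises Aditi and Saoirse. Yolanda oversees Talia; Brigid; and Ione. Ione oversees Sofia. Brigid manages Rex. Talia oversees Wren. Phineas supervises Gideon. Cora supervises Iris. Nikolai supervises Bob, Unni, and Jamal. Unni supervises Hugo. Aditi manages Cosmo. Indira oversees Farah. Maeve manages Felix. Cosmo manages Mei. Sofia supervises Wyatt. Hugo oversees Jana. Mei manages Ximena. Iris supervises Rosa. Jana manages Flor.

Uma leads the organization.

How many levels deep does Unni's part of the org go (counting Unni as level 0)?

3

The longest chain under Unni runs Unni → Hugo → Jana → Flor, which is 3 levels below Unni.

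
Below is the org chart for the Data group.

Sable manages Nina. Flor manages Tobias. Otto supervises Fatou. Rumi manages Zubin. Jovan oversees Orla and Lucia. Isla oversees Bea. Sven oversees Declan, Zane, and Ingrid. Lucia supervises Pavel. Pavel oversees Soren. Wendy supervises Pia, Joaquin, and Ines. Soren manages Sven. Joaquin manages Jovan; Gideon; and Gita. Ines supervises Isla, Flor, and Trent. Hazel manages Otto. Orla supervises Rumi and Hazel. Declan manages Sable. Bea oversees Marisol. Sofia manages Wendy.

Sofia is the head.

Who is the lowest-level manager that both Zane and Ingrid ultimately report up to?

Sven

Zane's chain of managers is Sven, Soren, Pavel, Lucia, Jovan, Joaquin, Wendy, Sofia. Ingrid's chain of managers is Sven, Soren, Pavel, Lucia, Jovan, Joaquin, Wendy, Sofia. The first manager that appears in both chains is Sven.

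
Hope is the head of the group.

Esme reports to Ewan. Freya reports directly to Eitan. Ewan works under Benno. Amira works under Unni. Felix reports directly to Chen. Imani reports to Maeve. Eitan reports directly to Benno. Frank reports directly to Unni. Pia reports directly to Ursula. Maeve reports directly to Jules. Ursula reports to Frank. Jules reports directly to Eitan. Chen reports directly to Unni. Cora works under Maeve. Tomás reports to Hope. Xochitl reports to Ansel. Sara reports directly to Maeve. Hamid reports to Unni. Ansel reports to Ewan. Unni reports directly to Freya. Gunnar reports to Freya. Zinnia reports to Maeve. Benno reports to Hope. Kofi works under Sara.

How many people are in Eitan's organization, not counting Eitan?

17

Eitan directly manages Freya, Jules. Under Freya: Gunnar, Unni, Amira, Hamid, Frank, Ursula, Pia, Chen, Felix (9). Under Jules: Maeve, Imani, Cora, Sara, Kofi, Zinnia (6). So Eitan's organization is 2 direct reports plus everyone under them: 10 + 7 = 17.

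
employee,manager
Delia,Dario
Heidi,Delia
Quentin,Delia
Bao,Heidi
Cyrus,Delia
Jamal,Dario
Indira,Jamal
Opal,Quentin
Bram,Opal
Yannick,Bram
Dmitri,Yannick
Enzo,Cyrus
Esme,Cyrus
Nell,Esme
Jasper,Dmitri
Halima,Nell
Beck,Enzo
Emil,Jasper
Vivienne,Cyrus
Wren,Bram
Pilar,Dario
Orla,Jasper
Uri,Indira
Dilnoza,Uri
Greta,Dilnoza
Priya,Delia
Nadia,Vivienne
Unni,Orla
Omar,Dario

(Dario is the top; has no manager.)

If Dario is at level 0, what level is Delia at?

Chain from Delia up to Dario: Delia → Dario. That is 1 step up, so Delia is 1 level below Dario.

1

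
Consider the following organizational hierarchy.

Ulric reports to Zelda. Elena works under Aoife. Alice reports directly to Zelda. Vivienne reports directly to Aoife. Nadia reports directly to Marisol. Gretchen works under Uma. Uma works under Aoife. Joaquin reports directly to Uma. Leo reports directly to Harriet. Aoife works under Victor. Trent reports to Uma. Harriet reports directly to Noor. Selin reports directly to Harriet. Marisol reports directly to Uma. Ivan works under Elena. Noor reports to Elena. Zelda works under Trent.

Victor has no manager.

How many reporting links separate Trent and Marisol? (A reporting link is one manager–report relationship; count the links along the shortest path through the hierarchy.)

Trent is 1 level below Uma, and Marisol is 1 level below Uma (their lowest common manager). The shortest path runs up from Trent to Uma and back down to Marisol: 1 + 1 = 2 links.

2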